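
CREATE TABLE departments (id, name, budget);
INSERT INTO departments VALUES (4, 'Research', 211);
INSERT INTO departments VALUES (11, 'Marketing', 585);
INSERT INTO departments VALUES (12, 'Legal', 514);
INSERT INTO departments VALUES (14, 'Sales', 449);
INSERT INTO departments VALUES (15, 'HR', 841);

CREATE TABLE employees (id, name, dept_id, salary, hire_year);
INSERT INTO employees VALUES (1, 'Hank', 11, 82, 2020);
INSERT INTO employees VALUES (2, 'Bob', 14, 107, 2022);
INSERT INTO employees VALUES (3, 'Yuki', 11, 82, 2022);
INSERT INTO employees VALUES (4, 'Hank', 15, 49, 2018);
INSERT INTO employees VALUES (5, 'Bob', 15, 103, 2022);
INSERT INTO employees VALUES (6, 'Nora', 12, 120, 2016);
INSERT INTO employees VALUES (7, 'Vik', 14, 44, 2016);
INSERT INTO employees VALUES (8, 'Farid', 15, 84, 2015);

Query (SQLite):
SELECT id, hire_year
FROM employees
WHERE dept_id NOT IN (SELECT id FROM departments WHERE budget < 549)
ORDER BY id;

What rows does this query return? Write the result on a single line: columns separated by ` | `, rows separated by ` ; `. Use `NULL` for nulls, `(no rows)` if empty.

1 | 2020 ; 3 | 2022 ; 4 | 2018 ; 5 | 2022 ; 8 | 2015

Inner query: departments.id where budget < 549.
Outer: keep employees rows whose dept_id is not in that set.
Inner query → {4, 12, 14}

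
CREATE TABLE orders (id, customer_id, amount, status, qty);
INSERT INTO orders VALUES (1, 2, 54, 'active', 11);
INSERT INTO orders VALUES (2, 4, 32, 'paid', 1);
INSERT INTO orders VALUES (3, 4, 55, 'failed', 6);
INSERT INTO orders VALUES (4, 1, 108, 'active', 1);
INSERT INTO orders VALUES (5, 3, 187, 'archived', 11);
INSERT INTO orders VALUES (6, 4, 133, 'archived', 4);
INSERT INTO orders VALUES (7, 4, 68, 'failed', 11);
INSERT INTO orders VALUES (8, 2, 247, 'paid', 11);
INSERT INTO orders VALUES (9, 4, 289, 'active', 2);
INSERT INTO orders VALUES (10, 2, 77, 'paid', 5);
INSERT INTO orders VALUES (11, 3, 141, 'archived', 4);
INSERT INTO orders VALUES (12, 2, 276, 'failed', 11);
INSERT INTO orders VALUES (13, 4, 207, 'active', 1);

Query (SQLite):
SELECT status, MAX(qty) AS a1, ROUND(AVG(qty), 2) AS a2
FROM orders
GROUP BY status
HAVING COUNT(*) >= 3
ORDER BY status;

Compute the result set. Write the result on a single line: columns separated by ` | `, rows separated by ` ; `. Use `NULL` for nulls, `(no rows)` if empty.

Group orders by status.
Per group compute: MAX(qty), ROUND(AVG(qty), 2).
HAVING: drop groups with fewer than 3 rows.
  active: ids {1, 4, 9, 13} → MAX(qty)=11, ROUND(AVG(qty), 2)=3.75
  archived: ids {5, 6, 11} → MAX(qty)=11, ROUND(AVG(qty), 2)=6.33
  failed: ids {3, 7, 12} → MAX(qty)=11, ROUND(AVG(qty), 2)=9.33
  paid: ids {2, 8, 10} → MAX(qty)=11, ROUND(AVG(qty), 2)=5.67

active | 11 | 3.75 ; archived | 11 | 6.33 ; failed | 11 | 9.33 ; paid | 11 | 5.67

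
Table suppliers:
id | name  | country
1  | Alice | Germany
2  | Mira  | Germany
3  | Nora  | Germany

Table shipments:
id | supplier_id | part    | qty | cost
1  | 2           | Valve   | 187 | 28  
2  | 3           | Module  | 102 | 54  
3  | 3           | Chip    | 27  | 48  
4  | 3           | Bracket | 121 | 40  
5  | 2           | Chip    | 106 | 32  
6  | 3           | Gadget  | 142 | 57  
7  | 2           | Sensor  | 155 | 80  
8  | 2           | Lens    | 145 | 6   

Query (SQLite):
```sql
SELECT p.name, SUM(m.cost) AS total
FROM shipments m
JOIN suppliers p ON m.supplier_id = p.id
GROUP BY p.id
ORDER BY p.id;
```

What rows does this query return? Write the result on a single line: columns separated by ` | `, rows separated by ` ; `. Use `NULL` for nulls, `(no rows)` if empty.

Mira | 146 ; Nora | 199

Join each shipments row to its suppliers via supplier_id.
Group joined rows by suppliers.id; compute SUM(m.cost) per group.
  2: ids {1, 5, 7, 8} → SUM(m.cost)=146
  3: ids {2, 3, 4, 6} → SUM(m.cost)=199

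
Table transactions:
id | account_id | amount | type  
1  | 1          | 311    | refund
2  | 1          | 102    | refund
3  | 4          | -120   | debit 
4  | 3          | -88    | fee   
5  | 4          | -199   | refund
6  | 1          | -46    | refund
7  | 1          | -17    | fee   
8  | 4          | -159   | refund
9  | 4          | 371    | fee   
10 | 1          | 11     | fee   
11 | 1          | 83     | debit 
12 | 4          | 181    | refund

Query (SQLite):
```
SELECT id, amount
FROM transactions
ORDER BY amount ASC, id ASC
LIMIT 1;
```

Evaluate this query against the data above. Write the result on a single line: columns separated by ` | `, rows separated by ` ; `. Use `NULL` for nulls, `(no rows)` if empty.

Sort by amount asc, tiebreak id asc: (-199, id=5), (-159, id=8), (-120, id=3), (-88, id=4) …. Take first 1.

5 | -199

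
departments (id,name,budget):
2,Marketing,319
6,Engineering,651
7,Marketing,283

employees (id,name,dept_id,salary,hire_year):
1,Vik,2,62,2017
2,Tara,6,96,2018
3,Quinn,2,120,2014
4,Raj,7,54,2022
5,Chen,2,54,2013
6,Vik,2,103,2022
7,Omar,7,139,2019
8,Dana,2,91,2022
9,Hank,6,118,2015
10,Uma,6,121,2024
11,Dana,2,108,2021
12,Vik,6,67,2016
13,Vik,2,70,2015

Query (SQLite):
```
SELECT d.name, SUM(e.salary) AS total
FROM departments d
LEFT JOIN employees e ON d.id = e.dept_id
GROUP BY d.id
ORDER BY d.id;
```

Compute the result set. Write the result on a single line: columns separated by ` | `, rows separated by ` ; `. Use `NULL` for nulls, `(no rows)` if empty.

Marketing | 608 ; Engineering | 402 ; Marketing | 193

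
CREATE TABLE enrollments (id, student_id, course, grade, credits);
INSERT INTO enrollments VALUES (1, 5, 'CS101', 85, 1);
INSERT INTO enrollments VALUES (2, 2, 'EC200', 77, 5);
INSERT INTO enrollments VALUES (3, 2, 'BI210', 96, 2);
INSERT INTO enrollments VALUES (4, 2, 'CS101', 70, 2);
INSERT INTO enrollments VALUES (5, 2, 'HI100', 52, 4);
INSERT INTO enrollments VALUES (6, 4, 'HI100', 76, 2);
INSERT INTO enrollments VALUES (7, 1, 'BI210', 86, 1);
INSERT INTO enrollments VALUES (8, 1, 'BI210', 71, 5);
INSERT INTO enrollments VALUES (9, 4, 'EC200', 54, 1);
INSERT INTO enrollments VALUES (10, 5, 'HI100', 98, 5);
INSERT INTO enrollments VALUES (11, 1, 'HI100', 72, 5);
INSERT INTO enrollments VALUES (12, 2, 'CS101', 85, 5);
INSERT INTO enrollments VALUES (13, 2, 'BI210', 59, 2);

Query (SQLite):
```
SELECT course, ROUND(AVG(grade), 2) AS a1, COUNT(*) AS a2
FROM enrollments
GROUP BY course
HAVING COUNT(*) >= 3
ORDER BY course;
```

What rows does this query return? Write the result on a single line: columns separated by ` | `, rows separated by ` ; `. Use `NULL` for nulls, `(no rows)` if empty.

BI210 | 78 | 4 ; CS101 | 80 | 3 ; HI100 | 74.5 | 4

Group enrollments by course.
Per group compute: ROUND(AVG(grade), 2), COUNT(*).
HAVING: drop groups with fewer than 3 rows.
  BI210: ids {3, 7, 8, 13} → ROUND(AVG(grade), 2)=78, COUNT(*)=4
  CS101: ids {1, 4, 12} → ROUND(AVG(grade), 2)=80, COUNT(*)=3
  EC200: ids {2, 9} → ROUND(AVG(grade), 2)=65.5, COUNT(*)=2
  HI100: ids {5, 6, 10, 11} → ROUND(AVG(grade), 2)=74.5, COUNT(*)=4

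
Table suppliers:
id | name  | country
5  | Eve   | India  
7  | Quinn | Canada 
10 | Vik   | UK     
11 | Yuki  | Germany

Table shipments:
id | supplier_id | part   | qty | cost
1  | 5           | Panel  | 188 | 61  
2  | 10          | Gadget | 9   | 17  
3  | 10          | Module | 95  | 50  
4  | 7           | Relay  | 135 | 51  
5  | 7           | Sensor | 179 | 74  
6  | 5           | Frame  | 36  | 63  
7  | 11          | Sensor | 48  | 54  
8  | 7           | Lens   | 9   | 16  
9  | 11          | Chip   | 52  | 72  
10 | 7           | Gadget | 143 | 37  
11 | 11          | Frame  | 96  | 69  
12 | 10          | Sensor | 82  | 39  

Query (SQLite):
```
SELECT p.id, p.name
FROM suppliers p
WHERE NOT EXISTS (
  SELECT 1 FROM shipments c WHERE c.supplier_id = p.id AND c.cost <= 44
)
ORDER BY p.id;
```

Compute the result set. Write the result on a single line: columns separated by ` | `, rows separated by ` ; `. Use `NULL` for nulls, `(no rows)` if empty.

5 | Eve ; 11 | Yuki

For each suppliers row, check whether any shipments with matching supplier_id has cost <= 44.
Keep rows where that is false.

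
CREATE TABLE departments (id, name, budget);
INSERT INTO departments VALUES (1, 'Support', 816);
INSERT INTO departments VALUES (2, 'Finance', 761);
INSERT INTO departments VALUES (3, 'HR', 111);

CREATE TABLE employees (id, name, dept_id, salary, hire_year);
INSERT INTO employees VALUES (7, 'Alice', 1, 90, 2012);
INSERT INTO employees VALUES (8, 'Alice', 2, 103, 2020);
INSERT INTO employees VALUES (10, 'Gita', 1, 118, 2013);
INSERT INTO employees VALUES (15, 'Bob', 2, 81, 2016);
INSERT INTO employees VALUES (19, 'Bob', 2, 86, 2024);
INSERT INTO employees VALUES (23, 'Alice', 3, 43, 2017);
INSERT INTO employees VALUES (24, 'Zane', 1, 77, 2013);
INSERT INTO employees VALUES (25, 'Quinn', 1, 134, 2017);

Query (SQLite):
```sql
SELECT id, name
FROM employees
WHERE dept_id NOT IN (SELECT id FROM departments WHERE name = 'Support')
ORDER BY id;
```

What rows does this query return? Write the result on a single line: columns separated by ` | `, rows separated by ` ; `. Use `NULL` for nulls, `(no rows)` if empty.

8 | Alice ; 15 | Bob ; 19 | Bob ; 23 | Alice

Inner query: departments.id where name = 'Support'.
Outer: keep employees rows whose dept_id is not in that set.
Inner query → {1}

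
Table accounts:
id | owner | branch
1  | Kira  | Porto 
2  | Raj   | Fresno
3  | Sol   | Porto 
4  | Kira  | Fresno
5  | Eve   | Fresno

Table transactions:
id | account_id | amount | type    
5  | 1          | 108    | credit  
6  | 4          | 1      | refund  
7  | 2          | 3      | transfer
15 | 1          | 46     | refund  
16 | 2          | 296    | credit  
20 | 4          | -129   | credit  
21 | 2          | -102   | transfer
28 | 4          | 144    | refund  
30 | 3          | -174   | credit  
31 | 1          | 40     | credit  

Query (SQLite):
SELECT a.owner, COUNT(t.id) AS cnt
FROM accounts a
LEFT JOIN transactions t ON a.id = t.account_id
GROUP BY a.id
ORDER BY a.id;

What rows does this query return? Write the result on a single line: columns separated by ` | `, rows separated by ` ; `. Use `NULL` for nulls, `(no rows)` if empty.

Kira | 3 ; Raj | 3 ; Sol | 1 ; Kira | 3 ; Eve | 0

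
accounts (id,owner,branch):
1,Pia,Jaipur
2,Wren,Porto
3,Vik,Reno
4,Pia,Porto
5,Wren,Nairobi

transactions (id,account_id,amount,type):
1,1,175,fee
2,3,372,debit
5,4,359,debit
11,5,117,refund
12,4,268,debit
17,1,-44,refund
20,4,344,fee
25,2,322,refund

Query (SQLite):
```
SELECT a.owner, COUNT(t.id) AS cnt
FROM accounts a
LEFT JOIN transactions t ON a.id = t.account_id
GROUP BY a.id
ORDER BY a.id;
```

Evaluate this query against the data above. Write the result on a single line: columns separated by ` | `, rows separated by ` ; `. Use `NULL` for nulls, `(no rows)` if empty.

Pia | 2 ; Wren | 1 ; Vik | 1 ; Pia | 3 ; Wren | 1

LEFT JOIN keeps every accounts row; unmatched ones get NULL for transactions columns.
Group by accounts.id and compute COUNT(t.id). COUNT(col) of an all-NULL group is 0.
  1: ids {1, 17} → COUNT(t.id)=2
  2: ids {25} → COUNT(t.id)=1
  3: ids {2} → COUNT(t.id)=1
  4: ids {5, 12, 20} → COUNT(t.id)=3
  5: ids {11} → COUNT(t.id)=1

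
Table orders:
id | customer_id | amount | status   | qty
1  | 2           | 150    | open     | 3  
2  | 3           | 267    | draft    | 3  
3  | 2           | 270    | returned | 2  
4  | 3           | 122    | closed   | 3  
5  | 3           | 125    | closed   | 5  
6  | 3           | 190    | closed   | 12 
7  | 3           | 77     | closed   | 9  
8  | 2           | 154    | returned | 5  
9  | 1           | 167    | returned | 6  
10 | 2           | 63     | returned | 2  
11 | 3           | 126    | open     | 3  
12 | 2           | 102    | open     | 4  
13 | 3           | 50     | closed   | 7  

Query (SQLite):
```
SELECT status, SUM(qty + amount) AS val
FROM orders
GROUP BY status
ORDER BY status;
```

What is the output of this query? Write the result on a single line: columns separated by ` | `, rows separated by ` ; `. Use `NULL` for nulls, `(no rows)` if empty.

For each row compute qty + amount.
Group by status; take SUM of the expression per group.
  closed: ids {4, 5, 6, 7, 13} → SUM(qty + amount)=600
  draft: ids {2} → SUM(qty + amount)=270
  open: ids {1, 11, 12} → SUM(qty + amount)=388
  returned: ids {3, 8, 9, 10} → SUM(qty + amount)=669

closed | 600 ; draft | 270 ; open | 388 ; returned | 669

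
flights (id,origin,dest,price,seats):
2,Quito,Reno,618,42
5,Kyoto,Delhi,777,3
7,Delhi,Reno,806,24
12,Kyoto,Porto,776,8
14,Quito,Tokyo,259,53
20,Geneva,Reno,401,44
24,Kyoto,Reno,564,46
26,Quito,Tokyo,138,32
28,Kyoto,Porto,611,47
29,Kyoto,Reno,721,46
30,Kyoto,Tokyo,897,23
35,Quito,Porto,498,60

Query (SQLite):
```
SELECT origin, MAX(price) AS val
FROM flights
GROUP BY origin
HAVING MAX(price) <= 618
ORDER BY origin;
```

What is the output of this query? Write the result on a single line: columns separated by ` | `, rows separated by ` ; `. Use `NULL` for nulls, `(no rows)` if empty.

Geneva | 401 ; Quito | 618

Partition flights by origin; compute MAX(price) within each group.
HAVING: keep groups where MAX(price) <= 618.
  Delhi: ids {7} → MAX(price)=806
  Geneva: ids {20} → MAX(price)=401
  Kyoto: ids {5, 12, 24, 28, 29, 30} → MAX(price)=897
  Quito: ids {2, 14, 26, 35} → MAX(price)=618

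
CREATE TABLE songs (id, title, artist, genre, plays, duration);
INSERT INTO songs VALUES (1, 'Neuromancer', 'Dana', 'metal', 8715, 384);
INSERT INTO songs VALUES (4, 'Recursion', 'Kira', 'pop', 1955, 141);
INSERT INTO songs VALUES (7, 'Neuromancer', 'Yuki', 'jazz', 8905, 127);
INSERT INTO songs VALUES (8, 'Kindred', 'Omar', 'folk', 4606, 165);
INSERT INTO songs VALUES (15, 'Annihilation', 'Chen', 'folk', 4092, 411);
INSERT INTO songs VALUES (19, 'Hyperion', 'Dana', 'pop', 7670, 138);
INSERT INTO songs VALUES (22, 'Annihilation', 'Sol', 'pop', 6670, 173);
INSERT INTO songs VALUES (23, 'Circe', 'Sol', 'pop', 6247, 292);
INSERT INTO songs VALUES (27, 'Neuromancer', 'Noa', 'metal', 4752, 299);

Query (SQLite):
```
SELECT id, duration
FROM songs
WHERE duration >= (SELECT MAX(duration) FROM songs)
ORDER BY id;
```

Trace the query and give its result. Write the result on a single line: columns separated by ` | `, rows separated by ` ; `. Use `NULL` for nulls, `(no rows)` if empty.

Scalar subquery: MAX(duration) over all songs rows = 411.
Keep rows where duration >= that value.

15 | 411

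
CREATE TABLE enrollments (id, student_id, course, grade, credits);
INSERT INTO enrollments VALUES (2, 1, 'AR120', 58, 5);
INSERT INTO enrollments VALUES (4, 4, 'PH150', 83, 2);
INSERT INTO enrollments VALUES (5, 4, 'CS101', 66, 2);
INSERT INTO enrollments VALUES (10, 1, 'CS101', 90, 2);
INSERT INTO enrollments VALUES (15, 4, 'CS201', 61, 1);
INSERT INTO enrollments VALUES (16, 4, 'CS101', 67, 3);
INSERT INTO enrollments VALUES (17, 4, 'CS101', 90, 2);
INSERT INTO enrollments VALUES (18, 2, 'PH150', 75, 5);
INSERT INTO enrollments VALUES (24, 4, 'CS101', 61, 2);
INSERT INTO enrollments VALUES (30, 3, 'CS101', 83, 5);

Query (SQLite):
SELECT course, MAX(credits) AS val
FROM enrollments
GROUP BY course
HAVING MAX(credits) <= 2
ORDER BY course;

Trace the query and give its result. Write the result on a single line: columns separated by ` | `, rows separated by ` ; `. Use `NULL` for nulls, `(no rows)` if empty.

CS201 | 1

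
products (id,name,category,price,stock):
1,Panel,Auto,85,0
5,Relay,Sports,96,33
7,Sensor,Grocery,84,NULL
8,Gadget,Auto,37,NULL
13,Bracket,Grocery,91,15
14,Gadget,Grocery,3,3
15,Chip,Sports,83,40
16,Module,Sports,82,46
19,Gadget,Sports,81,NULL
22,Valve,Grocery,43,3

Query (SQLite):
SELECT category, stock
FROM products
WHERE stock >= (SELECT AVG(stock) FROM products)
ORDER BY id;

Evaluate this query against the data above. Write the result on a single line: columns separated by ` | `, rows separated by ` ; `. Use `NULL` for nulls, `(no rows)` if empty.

Sports | 33 ; Sports | 40 ; Sports | 46

Scalar subquery: AVG(stock) over all products rows = 20.0.
Keep rows where stock >= that value.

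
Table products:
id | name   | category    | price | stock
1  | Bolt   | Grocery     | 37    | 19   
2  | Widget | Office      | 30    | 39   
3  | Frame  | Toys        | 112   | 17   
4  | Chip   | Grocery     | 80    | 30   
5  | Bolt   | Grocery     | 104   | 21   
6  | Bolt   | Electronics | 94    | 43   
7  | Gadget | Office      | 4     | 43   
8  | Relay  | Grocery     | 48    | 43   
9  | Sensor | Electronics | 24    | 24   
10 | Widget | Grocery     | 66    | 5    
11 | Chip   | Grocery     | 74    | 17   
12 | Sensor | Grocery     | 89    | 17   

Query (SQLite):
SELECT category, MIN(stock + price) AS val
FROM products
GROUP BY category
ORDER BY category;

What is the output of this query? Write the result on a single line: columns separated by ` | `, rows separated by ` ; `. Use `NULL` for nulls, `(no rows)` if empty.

For each row compute stock + price.
Group by category; take MIN of the expression per group.
  Electronics: ids {6, 9} → MIN(stock + price)=48
  Grocery: ids {1, 4, 5, 8, 10, 11, 12} → MIN(stock + price)=56
  Office: ids {2, 7} → MIN(stock + price)=47
  Toys: ids {3} → MIN(stock + price)=129

Electronics | 48 ; Grocery | 56 ; Office | 47 ; Toys | 129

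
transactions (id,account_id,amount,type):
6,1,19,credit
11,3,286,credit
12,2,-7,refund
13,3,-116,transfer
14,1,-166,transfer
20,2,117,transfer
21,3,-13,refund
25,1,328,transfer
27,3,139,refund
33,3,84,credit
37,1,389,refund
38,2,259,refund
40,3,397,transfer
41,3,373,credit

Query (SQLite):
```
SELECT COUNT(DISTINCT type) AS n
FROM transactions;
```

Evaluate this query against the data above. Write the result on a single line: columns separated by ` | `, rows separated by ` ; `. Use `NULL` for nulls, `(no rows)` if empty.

Count distinct non-NULL type values.

3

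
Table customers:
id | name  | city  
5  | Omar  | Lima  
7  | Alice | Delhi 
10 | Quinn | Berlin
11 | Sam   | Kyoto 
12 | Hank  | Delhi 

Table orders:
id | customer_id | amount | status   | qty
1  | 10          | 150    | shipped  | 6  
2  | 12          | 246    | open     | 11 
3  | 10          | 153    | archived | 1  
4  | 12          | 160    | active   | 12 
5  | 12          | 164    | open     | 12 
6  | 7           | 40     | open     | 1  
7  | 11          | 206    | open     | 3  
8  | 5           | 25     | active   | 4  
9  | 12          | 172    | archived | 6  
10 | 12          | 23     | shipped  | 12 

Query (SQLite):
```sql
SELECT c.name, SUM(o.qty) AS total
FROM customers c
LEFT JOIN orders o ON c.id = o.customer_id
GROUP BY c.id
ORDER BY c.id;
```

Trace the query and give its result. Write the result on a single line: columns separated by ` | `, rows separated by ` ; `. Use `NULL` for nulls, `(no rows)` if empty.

Omar | 4 ; Alice | 1 ; Quinn | 7 ; Sam | 3 ; Hank | 53

LEFT JOIN keeps every customers row; unmatched ones get NULL for orders columns.
Group by customers.id and compute SUM(o.qty). SUM over an all-NULL group is NULL.
  5: ids {8} → SUM(o.qty)=4
  7: ids {6} → SUM(o.qty)=1
  10: ids {1, 3} → SUM(o.qty)=7
  11: ids {7} → SUM(o.qty)=3
  12: ids {2, 4, 5, 9, 10} → SUM(o.qty)=53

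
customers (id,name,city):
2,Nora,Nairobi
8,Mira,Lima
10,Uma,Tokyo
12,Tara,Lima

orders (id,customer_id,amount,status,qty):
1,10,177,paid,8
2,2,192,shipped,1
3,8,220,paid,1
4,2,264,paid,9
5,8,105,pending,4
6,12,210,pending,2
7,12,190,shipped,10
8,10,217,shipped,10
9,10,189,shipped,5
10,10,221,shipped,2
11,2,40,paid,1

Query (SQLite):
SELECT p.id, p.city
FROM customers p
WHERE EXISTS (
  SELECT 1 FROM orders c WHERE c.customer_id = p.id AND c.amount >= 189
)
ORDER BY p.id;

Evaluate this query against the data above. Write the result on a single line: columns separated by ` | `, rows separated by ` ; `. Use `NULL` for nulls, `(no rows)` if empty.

For each customers row, check whether any orders with matching customer_id has amount >= 189.
Keep rows where that is true.

2 | Nairobi ; 8 | Lima ; 10 | Tokyo ; 12 | Lima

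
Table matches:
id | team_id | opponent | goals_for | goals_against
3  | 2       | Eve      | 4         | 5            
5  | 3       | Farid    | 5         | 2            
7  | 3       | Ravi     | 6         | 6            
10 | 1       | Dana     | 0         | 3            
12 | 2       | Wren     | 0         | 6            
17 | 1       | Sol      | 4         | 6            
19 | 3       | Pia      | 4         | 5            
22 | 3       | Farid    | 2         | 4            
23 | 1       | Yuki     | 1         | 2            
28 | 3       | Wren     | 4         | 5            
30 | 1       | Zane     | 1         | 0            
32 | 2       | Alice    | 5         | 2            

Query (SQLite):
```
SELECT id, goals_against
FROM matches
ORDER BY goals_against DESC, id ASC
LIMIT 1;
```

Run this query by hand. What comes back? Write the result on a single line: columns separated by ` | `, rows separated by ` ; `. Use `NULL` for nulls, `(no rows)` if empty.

Sort by goals_against desc, tiebreak id asc: (6, id=7), (6, id=12), (6, id=17), (5, id=3) …. Take first 1.

7 | 6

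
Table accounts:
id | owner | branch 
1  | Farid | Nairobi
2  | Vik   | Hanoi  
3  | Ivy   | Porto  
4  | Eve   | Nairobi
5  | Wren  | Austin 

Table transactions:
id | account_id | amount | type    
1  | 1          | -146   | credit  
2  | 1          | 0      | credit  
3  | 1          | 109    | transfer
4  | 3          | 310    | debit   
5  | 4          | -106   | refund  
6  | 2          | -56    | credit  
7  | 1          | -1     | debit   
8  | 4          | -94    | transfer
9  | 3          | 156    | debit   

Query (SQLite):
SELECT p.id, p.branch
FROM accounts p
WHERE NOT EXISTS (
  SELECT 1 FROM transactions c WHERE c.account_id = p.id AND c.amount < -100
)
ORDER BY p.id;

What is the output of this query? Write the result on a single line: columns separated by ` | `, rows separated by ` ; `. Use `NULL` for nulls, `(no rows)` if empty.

2 | Hanoi ; 3 | Porto ; 5 | Austin

For each accounts row, check whether any transactions with matching account_id has amount < -100.
Keep rows where that is false.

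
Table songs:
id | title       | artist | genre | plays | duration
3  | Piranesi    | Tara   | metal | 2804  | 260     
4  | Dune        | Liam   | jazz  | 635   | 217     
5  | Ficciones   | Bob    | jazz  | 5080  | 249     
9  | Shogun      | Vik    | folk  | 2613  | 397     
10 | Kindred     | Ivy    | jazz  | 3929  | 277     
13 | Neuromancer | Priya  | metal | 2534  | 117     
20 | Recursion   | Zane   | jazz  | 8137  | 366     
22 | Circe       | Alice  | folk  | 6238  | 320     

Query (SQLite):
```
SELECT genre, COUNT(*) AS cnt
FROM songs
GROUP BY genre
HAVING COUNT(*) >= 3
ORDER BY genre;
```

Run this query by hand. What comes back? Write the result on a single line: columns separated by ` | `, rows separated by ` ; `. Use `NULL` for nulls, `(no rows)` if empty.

Partition songs by genre; compute COUNT(*) within each group.
HAVING: keep groups with count ≥ 3.
  folk: ids {9, 22} → COUNT(*)=2
  jazz: ids {4, 5, 10, 20} → COUNT(*)=4
  metal: ids {3, 13} → COUNT(*)=2

jazz | 4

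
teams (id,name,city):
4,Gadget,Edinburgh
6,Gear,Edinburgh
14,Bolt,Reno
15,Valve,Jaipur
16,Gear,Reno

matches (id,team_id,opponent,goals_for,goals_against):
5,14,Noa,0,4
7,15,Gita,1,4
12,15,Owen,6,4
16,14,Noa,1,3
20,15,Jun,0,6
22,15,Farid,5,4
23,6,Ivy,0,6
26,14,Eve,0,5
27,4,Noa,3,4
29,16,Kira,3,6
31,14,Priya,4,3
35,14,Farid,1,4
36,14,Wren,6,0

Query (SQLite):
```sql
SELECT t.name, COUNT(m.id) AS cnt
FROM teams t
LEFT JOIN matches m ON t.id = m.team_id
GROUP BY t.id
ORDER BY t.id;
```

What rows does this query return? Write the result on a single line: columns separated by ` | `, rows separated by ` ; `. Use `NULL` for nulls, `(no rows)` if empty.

Gadget | 1 ; Gear | 1 ; Bolt | 6 ; Valve | 4 ; Gear | 1

LEFT JOIN keeps every teams row; unmatched ones get NULL for matches columns.
Group by teams.id and compute COUNT(m.id). COUNT(col) of an all-NULL group is 0.
  4: ids {27} → COUNT(m.id)=1
  6: ids {23} → COUNT(m.id)=1
  14: ids {5, 16, 26, 31, 35, 36} → COUNT(m.id)=6
  15: ids {7, 12, 20, 22} → COUNT(m.id)=4
  16: ids {29} → COUNT(m.id)=1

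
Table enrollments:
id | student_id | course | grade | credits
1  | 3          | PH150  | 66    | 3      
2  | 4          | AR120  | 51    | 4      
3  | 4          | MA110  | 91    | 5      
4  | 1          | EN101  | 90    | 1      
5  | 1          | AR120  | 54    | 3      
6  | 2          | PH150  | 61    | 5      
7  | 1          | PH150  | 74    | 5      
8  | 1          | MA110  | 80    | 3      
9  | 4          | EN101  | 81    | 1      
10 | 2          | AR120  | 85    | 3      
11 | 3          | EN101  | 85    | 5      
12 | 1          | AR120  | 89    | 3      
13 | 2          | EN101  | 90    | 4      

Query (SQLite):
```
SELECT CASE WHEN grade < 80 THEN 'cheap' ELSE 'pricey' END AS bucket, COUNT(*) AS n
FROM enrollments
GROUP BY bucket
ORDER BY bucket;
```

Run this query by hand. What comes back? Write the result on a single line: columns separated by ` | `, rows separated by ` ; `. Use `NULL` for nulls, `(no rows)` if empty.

Bucket rows by grade < 80 → 'cheap' else 'pricey'; count each bucket.

cheap | 5 ; pricey | 8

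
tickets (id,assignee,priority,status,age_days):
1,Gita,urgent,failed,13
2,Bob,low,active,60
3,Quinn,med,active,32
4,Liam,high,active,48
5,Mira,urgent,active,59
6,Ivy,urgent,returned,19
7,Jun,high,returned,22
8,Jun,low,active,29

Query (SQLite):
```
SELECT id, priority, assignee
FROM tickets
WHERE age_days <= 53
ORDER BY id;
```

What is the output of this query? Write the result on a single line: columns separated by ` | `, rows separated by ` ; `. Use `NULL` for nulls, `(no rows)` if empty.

1 | urgent | Gita ; 3 | med | Quinn ; 4 | high | Liam ; 6 | urgent | Ivy ; 7 | high | Jun ; 8 | low | Jun

age_days <= 53: ids {1, 3, 4, 6, 7, 8}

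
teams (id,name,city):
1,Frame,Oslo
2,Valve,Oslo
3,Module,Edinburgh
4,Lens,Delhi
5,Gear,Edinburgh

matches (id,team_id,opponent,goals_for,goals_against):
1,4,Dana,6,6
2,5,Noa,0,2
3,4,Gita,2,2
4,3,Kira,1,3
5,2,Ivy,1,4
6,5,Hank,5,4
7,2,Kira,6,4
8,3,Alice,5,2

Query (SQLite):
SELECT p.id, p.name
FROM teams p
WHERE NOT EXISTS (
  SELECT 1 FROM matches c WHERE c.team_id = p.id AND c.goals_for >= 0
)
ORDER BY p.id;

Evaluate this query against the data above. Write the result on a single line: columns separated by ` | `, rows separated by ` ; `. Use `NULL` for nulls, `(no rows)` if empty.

1 | Frame

For each teams row, check whether any matches with matching team_id has goals_for >= 0.
Keep rows where that is false.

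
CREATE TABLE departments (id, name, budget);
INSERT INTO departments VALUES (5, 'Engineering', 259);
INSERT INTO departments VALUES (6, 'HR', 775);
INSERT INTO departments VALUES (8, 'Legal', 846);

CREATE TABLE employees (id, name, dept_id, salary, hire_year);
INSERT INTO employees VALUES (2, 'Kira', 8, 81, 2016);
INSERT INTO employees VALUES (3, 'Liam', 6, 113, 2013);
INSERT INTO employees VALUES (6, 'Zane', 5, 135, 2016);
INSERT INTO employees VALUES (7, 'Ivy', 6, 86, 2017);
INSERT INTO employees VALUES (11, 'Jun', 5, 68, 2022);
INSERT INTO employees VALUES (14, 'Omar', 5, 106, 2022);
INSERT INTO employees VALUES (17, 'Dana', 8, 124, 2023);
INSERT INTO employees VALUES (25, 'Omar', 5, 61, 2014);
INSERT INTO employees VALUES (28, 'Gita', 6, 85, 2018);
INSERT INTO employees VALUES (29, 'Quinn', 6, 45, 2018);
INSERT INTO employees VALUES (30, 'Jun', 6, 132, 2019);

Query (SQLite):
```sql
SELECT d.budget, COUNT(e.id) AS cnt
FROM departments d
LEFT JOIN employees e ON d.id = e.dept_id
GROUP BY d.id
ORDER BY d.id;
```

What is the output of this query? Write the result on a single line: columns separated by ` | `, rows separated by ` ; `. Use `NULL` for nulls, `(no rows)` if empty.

LEFT JOIN keeps every departments row; unmatched ones get NULL for employees columns.
Group by departments.id and compute COUNT(e.id). COUNT(col) of an all-NULL group is 0.
  5: ids {6, 11, 14, 25} → COUNT(e.id)=4
  6: ids {3, 7, 28, 29, 30} → COUNT(e.id)=5
  8: ids {2, 17} → COUNT(e.id)=2

259 | 4 ; 775 | 5 ; 846 | 2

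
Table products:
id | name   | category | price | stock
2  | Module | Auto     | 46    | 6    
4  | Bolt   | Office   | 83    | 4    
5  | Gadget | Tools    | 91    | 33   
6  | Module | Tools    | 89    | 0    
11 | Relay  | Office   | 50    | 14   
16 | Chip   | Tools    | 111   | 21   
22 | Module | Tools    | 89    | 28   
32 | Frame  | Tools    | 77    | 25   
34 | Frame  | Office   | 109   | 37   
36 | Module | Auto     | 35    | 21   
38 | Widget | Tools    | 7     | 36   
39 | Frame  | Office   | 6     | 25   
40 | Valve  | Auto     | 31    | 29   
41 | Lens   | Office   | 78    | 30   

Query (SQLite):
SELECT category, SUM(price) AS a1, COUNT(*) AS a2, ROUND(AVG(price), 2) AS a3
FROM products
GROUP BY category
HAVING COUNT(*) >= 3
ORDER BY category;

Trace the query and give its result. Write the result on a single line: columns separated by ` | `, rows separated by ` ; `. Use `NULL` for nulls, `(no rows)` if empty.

Group products by category.
Per group compute: SUM(price), COUNT(*), ROUND(AVG(price), 2).
HAVING: drop groups with fewer than 3 rows.
  Auto: ids {2, 36, 40} → SUM(price)=112, COUNT(*)=3, ROUND(AVG(price), 2)=37.33
  Office: ids {4, 11, 34, 39, 41} → SUM(price)=326, COUNT(*)=5, ROUND(AVG(price), 2)=65.2
  Tools: ids {5, 6, 16, 22, 32, 38} → SUM(price)=464, COUNT(*)=6, ROUND(AVG(price), 2)=77.33

Auto | 112 | 3 | 37.33 ; Office | 326 | 5 | 65.2 ; Tools | 464 | 6 | 77.33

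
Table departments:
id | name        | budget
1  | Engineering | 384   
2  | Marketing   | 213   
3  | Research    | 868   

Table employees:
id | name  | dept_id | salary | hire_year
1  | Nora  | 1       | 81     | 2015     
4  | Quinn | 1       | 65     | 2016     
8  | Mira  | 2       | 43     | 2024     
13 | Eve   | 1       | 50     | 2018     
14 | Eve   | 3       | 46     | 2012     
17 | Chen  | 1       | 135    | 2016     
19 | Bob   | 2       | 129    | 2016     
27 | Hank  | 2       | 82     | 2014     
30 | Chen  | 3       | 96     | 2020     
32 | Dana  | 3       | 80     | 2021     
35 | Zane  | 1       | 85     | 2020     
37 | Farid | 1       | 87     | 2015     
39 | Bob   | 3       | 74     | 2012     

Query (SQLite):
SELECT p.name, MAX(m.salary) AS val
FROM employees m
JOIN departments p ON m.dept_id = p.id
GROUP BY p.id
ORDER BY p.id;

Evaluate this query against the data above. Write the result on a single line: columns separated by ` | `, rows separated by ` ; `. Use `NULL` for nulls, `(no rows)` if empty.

Join each employees row to its departments via dept_id.
Group joined rows by departments.id; compute MAX(m.salary) per group.
  1: ids {1, 4, 13, 17, 35, 37} → MAX(m.salary)=135
  2: ids {8, 19, 27} → MAX(m.salary)=129
  3: ids {14, 30, 32, 39} → MAX(m.salary)=96

Engineering | 135 ; Marketing | 129 ; Research | 96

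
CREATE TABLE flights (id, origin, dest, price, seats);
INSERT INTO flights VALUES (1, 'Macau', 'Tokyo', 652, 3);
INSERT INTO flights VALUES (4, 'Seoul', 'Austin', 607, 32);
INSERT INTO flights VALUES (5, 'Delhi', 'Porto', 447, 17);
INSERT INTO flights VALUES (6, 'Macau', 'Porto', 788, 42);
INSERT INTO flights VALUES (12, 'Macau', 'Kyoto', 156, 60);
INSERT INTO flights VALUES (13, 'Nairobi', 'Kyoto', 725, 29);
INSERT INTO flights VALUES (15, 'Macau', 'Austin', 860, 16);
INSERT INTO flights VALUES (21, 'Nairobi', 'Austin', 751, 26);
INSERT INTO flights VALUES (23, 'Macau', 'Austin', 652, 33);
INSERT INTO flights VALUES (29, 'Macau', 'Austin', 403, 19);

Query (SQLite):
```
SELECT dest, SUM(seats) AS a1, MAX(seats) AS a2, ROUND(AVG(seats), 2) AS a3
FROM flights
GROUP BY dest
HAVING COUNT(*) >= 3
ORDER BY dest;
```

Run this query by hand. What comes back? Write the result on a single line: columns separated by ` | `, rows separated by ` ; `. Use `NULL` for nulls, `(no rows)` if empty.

Group flights by dest.
Per group compute: SUM(seats), MAX(seats), ROUND(AVG(seats), 2).
HAVING: drop groups with fewer than 3 rows.
  Austin: ids {4, 15, 21, 23, 29} → SUM(seats)=126, MAX(seats)=33, ROUND(AVG(seats), 2)=25.2
  Kyoto: ids {12, 13} → SUM(seats)=89, MAX(seats)=60, ROUND(AVG(seats), 2)=44.5
  Porto: ids {5, 6} → SUM(seats)=59, MAX(seats)=42, ROUND(AVG(seats), 2)=29.5
  Tokyo: ids {1} → SUM(seats)=3, MAX(seats)=3, ROUND(AVG(seats), 2)=3

Austin | 126 | 33 | 25.2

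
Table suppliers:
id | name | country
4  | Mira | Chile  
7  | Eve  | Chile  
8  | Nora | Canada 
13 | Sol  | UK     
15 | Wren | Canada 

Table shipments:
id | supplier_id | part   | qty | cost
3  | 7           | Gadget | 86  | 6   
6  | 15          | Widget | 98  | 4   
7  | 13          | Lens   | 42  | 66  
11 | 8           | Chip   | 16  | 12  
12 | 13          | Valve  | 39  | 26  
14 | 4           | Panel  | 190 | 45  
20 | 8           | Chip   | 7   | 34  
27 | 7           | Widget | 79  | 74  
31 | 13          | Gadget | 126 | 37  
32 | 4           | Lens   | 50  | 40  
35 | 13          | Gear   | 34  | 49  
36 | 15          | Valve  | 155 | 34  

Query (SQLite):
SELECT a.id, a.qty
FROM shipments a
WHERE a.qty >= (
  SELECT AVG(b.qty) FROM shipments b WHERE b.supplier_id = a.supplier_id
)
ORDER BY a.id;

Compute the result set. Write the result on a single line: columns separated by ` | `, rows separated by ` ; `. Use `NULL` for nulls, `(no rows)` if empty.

For each shipments row a, compute AVG(qty) over rows sharing a.supplier_id.
Keep row a if a.qty >= that per-group AVG.
  supplier_id=4: AVG(qty) = 120.0
  supplier_id=7: AVG(qty) = 82.5
  supplier_id=8: AVG(qty) = 11.5
  supplier_id=13: AVG(qty) = 60.25
  supplier_id=15: AVG(qty) = 126.5

3 | 86 ; 11 | 16 ; 14 | 190 ; 31 | 126 ; 36 | 155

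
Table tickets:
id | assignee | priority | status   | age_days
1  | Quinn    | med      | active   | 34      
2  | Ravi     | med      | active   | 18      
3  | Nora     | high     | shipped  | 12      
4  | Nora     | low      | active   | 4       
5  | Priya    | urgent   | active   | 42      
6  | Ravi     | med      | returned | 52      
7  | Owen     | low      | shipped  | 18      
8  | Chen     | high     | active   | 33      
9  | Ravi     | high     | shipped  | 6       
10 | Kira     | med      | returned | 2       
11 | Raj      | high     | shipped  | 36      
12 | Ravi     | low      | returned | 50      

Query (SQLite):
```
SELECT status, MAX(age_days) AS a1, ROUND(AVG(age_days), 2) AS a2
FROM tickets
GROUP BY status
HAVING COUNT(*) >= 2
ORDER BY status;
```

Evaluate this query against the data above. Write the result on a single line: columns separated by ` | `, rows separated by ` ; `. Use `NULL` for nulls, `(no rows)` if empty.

Group tickets by status.
Per group compute: MAX(age_days), ROUND(AVG(age_days), 2).
HAVING: drop groups with fewer than 2 rows.
  active: ids {1, 2, 4, 5, 8} → MAX(age_days)=42, ROUND(AVG(age_days), 2)=26.2
  returned: ids {6, 10, 12} → MAX(age_days)=52, ROUND(AVG(age_days), 2)=34.67
  shipped: ids {3, 7, 9, 11} → MAX(age_days)=36, ROUND(AVG(age_days), 2)=18

active | 42 | 26.2 ; returned | 52 | 34.67 ; shipped | 36 | 18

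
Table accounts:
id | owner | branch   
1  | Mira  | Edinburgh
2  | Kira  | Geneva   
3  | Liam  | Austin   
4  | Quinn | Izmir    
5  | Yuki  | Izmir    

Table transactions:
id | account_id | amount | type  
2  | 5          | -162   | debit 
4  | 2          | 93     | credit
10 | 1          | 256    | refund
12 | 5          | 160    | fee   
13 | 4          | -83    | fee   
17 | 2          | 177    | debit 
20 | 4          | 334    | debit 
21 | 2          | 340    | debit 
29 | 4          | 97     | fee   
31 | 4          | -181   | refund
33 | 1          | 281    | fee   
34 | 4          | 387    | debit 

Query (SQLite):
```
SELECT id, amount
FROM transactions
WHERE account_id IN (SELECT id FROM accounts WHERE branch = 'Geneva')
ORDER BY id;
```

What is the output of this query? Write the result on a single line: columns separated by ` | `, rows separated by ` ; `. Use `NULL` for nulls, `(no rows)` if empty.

4 | 93 ; 17 | 177 ; 21 | 340

Inner query: accounts.id where branch = 'Geneva'.
Outer: keep transactions rows whose account_id is in that set.
Inner query → {2}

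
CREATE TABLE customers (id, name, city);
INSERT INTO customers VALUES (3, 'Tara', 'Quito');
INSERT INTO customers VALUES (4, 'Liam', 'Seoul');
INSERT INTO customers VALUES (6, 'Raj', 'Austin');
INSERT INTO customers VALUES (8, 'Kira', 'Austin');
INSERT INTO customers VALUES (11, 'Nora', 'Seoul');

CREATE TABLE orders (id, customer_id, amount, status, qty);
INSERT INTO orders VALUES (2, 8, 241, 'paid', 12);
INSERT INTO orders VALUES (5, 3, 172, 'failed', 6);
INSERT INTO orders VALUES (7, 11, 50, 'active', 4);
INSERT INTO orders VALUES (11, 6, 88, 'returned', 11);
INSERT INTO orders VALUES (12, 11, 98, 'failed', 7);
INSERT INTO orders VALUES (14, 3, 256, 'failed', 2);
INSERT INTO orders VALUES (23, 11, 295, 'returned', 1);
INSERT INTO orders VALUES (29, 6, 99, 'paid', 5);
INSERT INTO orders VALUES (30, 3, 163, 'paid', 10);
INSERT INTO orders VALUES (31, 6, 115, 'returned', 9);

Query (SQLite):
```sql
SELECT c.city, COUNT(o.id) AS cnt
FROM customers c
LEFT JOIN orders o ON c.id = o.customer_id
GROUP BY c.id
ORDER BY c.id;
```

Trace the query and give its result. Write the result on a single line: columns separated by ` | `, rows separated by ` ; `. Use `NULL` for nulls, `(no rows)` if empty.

LEFT JOIN keeps every customers row; unmatched ones get NULL for orders columns.
Group by customers.id and compute COUNT(o.id). COUNT(col) of an all-NULL group is 0.
  3: ids {5, 14, 30} → COUNT(o.id)=3
  4: ids {—} → COUNT(o.id)=0
  6: ids {11, 29, 31} → COUNT(o.id)=3
  8: ids {2} → COUNT(o.id)=1
  11: ids {7, 12, 23} → COUNT(o.id)=3

Quito | 3 ; Seoul | 0 ; Austin | 3 ; Austin | 1 ; Seoul | 3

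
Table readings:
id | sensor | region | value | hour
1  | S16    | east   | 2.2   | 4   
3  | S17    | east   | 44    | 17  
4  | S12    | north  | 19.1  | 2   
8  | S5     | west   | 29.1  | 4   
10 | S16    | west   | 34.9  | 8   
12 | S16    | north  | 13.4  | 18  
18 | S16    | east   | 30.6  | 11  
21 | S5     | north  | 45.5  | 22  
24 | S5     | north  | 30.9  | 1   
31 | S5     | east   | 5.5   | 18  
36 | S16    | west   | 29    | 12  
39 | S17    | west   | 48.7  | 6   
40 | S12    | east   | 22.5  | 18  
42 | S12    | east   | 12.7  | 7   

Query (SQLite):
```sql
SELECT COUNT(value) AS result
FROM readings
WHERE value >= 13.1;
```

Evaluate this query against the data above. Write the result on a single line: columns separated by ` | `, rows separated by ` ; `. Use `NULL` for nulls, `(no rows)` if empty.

Rows where value >= 13.1 → value values: [44, 19.1, 29.1, 34.9, 13.4, 30.6, 45.5, 30.9, 29, 48.7, 22.5].
COUNT(value) counts non-NULL values → 11.

11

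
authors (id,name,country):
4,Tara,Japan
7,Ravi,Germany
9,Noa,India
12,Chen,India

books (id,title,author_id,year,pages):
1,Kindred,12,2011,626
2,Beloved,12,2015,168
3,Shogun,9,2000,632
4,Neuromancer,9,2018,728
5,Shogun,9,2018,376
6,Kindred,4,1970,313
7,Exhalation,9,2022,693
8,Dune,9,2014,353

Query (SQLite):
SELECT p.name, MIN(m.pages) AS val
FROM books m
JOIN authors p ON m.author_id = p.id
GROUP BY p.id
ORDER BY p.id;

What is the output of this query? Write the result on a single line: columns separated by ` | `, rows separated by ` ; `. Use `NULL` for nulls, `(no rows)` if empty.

Tara | 313 ; Noa | 353 ; Chen | 168

Join each books row to its authors via author_id.
Group joined rows by authors.id; compute MIN(m.pages) per group.
  4: ids {6} → MIN(m.pages)=313
  9: ids {3, 4, 5, 7, 8} → MIN(m.pages)=353
  12: ids {1, 2} → MIN(m.pages)=168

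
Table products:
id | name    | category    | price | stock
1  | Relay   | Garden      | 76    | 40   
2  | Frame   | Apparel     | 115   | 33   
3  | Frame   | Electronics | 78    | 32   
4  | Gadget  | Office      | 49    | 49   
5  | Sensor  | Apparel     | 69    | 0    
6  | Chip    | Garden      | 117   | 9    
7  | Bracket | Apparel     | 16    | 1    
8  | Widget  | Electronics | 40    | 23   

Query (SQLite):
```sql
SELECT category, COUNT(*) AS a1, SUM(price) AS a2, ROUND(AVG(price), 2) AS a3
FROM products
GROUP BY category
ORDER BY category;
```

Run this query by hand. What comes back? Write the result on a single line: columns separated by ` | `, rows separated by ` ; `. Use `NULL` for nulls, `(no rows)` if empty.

Group products by category.
Per group compute: COUNT(*), SUM(price), ROUND(AVG(price), 2).
  Apparel: ids {2, 5, 7} → COUNT(*)=3, SUM(price)=200, ROUND(AVG(price), 2)=66.67
  Electronics: ids {3, 8} → COUNT(*)=2, SUM(price)=118, ROUND(AVG(price), 2)=59
  Garden: ids {1, 6} → COUNT(*)=2, SUM(price)=193, ROUND(AVG(price), 2)=96.5
  Office: ids {4} → COUNT(*)=1, SUM(price)=49, ROUND(AVG(price), 2)=49

Apparel | 3 | 200 | 66.67 ; Electronics | 2 | 118 | 59 ; Garden | 2 | 193 | 96.5 ; Office | 1 | 49 | 49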